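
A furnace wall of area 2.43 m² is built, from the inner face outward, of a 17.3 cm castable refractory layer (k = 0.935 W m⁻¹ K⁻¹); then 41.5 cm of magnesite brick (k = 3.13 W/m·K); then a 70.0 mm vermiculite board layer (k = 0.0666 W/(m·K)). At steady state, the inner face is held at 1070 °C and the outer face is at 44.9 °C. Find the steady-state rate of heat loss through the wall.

Resistance network (inner→outer):
  R_castable refractory = L/(kA) = 0.173/(0.935·2.43) = 0.07614 K/W
  R_magnesite brick = L/(kA) = 0.415/(3.13·2.43) = 0.05456 K/W
  R_vermiculite board = L/(kA) = 0.0700/(0.0666·2.43) = 0.4325 K/W
ΣR = 0.07614 + 0.05456 + 0.4325 = 0.5632 K/W
Q = ΔT/ΣR = (1070 °C − 44.9 °C)/0.5632 = 1820 W

Q = 1820 W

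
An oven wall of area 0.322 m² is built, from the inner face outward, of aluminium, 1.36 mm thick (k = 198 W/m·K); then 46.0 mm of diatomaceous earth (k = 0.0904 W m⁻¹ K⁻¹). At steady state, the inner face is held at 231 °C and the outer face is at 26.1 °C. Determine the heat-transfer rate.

Treat each layer as a resistance in series:
  R_aluminium = L/(kA) = 0.00136/(198·0.322) = 2.133×10^-5 K/W
  R_diatomaceous earth = L/(kA) = 0.0460/(0.0904·0.322) = 1.580 K/W
ΣR = 2.133×10^-5 + 1.580 = 1.580 K/W
Q = ΔT/ΣR = (231 °C − 26.1 °C)/1.580 = 130 W

Q = 130 W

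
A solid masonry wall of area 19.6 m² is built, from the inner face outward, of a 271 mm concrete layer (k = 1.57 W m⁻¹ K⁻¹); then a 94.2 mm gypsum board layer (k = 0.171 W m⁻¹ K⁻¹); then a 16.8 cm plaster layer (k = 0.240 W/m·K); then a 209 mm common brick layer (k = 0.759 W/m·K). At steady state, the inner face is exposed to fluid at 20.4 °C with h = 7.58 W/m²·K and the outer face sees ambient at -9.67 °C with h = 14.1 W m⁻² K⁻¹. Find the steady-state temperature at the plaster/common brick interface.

Resistance network (inner→outer):
  R_conv,in = 1/(hA) = 1/(7.58·19.6) = 0.006731 K/W
  R_concrete = L/(kA) = 0.271/(1.57·19.6) = 0.008807 K/W
  R_gypsum board = L/(kA) = 0.0942/(0.171·19.6) = 0.02811 K/W
  R_plaster = L/(kA) = 0.168/(0.240·19.6) = 0.03571 K/W
  R_common brick = L/(kA) = 0.209/(0.759·19.6) = 0.01405 K/W
  R_conv,out = 1/(hA) = 1/(14.1·19.6) = 0.003618 K/W
ΣR = 0.006731 + 0.008807 + 0.02811 + 0.03571 + 0.01405 + 0.003618 = 0.09703 K/W
Q = ΔT/ΣR = (20.4 °C − -9.67 °C)/0.09703 = 309.9 W
From the inner boundary to the plaster/common brick interface, ΣR_partial = 0.07936 K/W.
T_interface = T_in − Q·ΣR_partial = 20.4 °C − (309.9)(0.07936) = -4.19 °C

T = -4.19 °C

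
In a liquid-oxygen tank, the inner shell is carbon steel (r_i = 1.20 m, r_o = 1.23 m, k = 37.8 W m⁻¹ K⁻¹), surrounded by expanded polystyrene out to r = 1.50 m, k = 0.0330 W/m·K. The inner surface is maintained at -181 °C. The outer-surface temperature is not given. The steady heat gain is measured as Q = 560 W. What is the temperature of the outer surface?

Sum the resistances:
  R_carbon steel = (1/1.20 − 1/1.23)/(4πk) = 0.02033/(4π·37.8) = 4.279×10^-5 K/W
  R_expanded polystyrene = (1/1.23 − 1/1.50)/(4πk) = 0.1463/(4π·0.0330) = 0.3529 K/W
ΣR = 0.3529 K/W
ΔT = Q·ΣR = 560 × 0.3529 = 197.6 K
Heat flows inward, so T_out = T_in + ΔT = -181 + 197.6 = 16.6 °C

T_out = 16.6 °C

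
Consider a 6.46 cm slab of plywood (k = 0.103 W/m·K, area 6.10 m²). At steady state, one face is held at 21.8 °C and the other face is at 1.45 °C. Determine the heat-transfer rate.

Q = 198 W

Q = kA·ΔT/L = 0.103 × 6.10 × |21.8 °C − 1.45 °C| / 0.0646 = 198 W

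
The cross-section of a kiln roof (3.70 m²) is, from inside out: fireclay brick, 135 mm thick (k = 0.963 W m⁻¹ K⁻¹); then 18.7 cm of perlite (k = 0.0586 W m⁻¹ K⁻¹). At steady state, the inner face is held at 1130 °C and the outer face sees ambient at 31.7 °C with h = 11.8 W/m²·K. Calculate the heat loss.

Q = 1190 W

Series thermal resistances, inner to outer:
  R_fireclay brick = L/(kA) = 0.135/(0.963·3.70) = 0.03789 K/W
  R_perlite = L/(kA) = 0.187/(0.0586·3.70) = 0.8625 K/W
  R_conv,out = 1/(hA) = 1/(11.8·3.70) = 0.02290 K/W
ΣR = 0.03789 + 0.8625 + 0.02290 = 0.9233 K/W
Q = ΔT/ΣR = (1130 °C − 31.7 °C)/0.9233 = 1190 W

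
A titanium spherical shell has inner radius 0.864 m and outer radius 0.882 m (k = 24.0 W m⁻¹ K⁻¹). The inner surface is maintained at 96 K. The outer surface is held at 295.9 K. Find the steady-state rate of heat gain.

Q = 2550 kW

Q = 4πk·ΔT/(1/r₁ − 1/r₂) = 4π × 24.0 × 199.9 / (1/0.864 − 1/0.882) = 2.55×10^6 W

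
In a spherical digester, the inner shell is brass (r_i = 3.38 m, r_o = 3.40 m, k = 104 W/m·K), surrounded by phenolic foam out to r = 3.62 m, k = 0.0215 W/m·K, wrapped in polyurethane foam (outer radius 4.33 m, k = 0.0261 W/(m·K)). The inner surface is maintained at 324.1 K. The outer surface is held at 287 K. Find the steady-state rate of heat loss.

Q = 182 W

Treat each layer as a resistance in series:
  R_brass = (1/3.38 − 1/3.40)/(4πk) = 0.001740/(4π·104) = 1.332×10^-6 K/W
  R_phenolic foam = (1/3.40 − 1/3.62)/(4πk) = 0.01787/(4π·0.0215) = 0.06616 K/W
  R_polyurethane foam = (1/3.62 − 1/4.33)/(4πk) = 0.04530/(4π·0.0261) = 0.1381 K/W
ΣR = 1.332×10^-6 + 0.06616 + 0.1381 = 0.2043 K/W
Q = ΔT/ΣR = (324.1 K − 287 K)/0.2043 = 182 W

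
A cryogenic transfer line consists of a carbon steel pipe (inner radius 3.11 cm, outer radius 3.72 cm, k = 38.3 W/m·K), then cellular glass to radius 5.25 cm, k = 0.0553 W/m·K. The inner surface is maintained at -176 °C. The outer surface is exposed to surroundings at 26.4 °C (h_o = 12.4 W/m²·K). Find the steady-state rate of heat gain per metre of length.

Q' = 164 W/m

Treat each layer as a resistance in series:
  R'_carbon steel = ln(0.0372/0.0311)/(2πk) = 0.1791/(2π·38.3) = 7.443×10^-4 m·K/W
  R'_cellular glass = ln(0.0525/0.0372)/(2πk) = 0.3445/(2π·0.0553) = 0.9915 m·K/W
  R'_conv,out = 1/(2πr h) = 1/(2π·0.0525·12.4) = 0.2445 m·K/W
ΣR = 7.443×10^-4 + 0.9915 + 0.2445 = 1.237 m·K/W
Q' = ΔT/ΣR = (-176 °C − 26.4 °C)/1.237 = -164 W/m
(Negative Q' ⇒ heat flows inward; heat gain = 164 W/m.)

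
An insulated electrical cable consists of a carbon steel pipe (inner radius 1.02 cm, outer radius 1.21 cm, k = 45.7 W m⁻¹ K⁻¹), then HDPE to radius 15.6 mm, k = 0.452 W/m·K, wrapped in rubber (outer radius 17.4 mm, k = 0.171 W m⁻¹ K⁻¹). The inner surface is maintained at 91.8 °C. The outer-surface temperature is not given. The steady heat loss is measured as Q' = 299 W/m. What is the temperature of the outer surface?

T_out = 34.5 °C

Sum the resistances:
  R'_carbon steel = ln(0.0121/0.0102)/(2πk) = 0.1708/(2π·45.7) = 5.949×10^-4 m·K/W
  R'_HDPE = ln(0.0156/0.0121)/(2πk) = 0.2541/(2π·0.452) = 0.08946 m·K/W
  R'_rubber = ln(0.0174/0.0156)/(2πk) = 0.1092/(2π·0.171) = 0.1016 m·K/W
ΣR = 0.1917 m·K/W
ΔT = Q'·ΣR = 299 × 0.1917 = 57.32 K
Heat flows outward, so T_out = T_in − ΔT = 91.8 − 57.32 = 34.5 °C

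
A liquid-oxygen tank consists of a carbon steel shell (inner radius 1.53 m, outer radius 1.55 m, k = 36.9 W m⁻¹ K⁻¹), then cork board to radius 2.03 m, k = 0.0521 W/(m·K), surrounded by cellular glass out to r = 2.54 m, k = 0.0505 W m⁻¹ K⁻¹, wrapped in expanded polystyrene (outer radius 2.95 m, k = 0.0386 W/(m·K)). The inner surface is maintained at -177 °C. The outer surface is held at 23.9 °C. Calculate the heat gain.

Q = 400 W

Treat each layer as a resistance in series:
  R_carbon steel = (1/1.53 − 1/1.55)/(4πk) = 0.008433/(4π·36.9) = 1.819×10^-5 K/W
  R_cork board = (1/1.55 − 1/2.03)/(4πk) = 0.1526/(4π·0.0521) = 0.2330 K/W
  R_cellular glass = (1/2.03 − 1/2.54)/(4πk) = 0.09891/(4π·0.0505) = 0.1559 K/W
  R_expanded polystyrene = (1/2.54 − 1/2.95)/(4πk) = 0.05472/(4π·0.0386) = 0.1128 K/W
ΣR = 1.819×10^-5 + 0.2330 + 0.1559 + 0.1128 = 0.5017 K/W
Q = ΔT/ΣR = (-177 °C − 23.9 °C)/0.5017 = -400 W
(Negative Q ⇒ heat flows inward; heat gain = 400 W.)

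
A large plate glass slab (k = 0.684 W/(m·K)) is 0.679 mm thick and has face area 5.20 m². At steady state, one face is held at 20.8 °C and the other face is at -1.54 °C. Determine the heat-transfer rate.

Q = 1.17×10^5 W

Q = kA·ΔT/L = 0.684 × 5.20 × |20.8 °C − -1.54 °C| / 6.79×10^-4 = 1.17×10^5 W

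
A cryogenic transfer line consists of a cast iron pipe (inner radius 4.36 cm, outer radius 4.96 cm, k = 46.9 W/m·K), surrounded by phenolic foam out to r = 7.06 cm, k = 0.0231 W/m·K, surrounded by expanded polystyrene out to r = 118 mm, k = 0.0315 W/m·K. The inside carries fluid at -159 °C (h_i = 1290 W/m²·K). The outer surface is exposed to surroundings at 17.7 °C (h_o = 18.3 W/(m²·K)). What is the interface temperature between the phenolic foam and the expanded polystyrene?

Series thermal resistances, inner to outer:
  R'_conv,in = 1/(2πr h) = 1/(2π·0.0436·1290) = 0.002830 m·K/W
  R'_cast iron = ln(0.0496/0.0436)/(2πk) = 0.1289/(2π·46.9) = 4.375×10^-4 m·K/W
  R'_phenolic foam = ln(0.0706/0.0496)/(2πk) = 0.3530/(2π·0.0231) = 2.432 m·K/W
  R'_expanded polystyrene = ln(0.118/0.0706)/(2πk) = 0.5137/(2π·0.0315) = 2.595 m·K/W
  R'_conv,out = 1/(2πr h) = 1/(2π·0.118·18.3) = 0.07370 m·K/W
ΣR = 0.002830 + 4.375×10^-4 + 2.432 + 2.595 + 0.07370 = 5.104 m·K/W
Q' = ΔT/ΣR = (-159 °C − 17.7 °C)/5.104 = -34.62 W/m
From the inner boundary to the phenolic foam/expanded polystyrene interface, ΣR_partial = 2.435 m·K/W.
T_interface = T_in − Q'·ΣR_partial = -159 °C − (-34.62)(2.435) = -74.7 °C

T = -74.7 °C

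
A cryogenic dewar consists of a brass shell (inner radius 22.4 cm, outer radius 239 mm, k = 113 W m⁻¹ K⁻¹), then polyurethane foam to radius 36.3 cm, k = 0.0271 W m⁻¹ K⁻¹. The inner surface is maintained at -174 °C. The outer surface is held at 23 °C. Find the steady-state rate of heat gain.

Series thermal resistances, inner to outer:
  R_brass = (1/0.224 − 1/0.239)/(4πk) = 0.2802/(4π·113) = 1.973×10^-4 K/W
  R_polyurethane foam = (1/0.239 − 1/0.363)/(4πk) = 1.429/(4π·0.0271) = 4.197 K/W
ΣR = 1.973×10^-4 + 4.197 = 4.197 K/W
Q = ΔT/ΣR = (-174 °C − 23 °C)/4.197 = -46.9 W
(Negative Q ⇒ heat flows inward; heat gain = 46.9 W.)

Q = 46.9 W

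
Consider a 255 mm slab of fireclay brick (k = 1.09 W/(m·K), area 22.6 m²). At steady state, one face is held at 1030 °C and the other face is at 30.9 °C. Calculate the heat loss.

Q = kA·ΔT/L = 1.09 × 22.6 × |1030 °C − 30.9 °C| / 0.255 = 96500 W

Q = 96500 W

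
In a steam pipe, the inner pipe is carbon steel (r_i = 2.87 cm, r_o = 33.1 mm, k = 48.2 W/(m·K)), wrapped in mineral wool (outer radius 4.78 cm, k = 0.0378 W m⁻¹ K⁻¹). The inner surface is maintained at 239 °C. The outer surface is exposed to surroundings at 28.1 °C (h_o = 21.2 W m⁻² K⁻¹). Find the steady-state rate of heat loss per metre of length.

Treat each layer as a resistance in series:
  R'_carbon steel = ln(0.0331/0.0287)/(2πk) = 0.1426/(2π·48.2) = 4.710×10^-4 m·K/W
  R'_mineral wool = ln(0.0478/0.0331)/(2πk) = 0.3675/(2π·0.0378) = 1.547 m·K/W
  R'_conv,out = 1/(2πr h) = 1/(2π·0.0478·21.2) = 0.1571 m·K/W
ΣR = 4.710×10^-4 + 1.547 + 0.1571 = 1.705 m·K/W
Q' = ΔT/ΣR = (239 °C − 28.1 °C)/1.705 = 124 W/m

Q' = 124 W/m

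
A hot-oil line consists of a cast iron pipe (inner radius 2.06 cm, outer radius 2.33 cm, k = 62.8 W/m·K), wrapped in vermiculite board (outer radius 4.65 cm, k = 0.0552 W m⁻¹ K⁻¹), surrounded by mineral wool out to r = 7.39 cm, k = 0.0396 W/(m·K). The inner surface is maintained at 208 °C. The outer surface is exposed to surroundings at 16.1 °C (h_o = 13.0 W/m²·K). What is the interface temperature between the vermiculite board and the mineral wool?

T = 113 °C

Resistance network (inner→outer):
  R'_cast iron = ln(0.0233/0.0206)/(2πk) = 0.1232/(2π·62.8) = 3.121×10^-4 m·K/W
  R'_vermiculite board = ln(0.0465/0.0233)/(2πk) = 0.6910/(2π·0.0552) = 1.992 m·K/W
  R'_mineral wool = ln(0.0739/0.0465)/(2πk) = 0.4633/(2π·0.0396) = 1.862 m·K/W
  R'_conv,out = 1/(2πr h) = 1/(2π·0.0739·13.0) = 0.1657 m·K/W
ΣR = 3.121×10^-4 + 1.992 + 1.862 + 0.1657 = 4.020 m·K/W
Q' = ΔT/ΣR = (208 °C − 16.1 °C)/4.020 = 47.74 W/m
From the inner boundary to the vermiculite board/mineral wool interface, ΣR_partial = 1.992 m·K/W.
T_interface = T_in − Q'·ΣR_partial = 208 °C − (47.74)(1.992) = 113 °C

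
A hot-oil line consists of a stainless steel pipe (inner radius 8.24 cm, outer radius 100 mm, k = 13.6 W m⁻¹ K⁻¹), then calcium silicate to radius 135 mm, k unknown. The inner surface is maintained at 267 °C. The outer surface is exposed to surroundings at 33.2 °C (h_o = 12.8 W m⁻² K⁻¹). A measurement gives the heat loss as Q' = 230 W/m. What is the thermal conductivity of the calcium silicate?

ΣR = ΔT/Q' = |267 − 33.2|/230 = 1.017 m·K/W
Known resistances:
  R'_stainless steel = ln(0.100/0.0824)/(2πk) = 0.1936/(2π·13.6) = 0.002265 m·K/W
  R'_conv,out = 1/(2πr h) = 1/(2π·0.135·12.8) = 0.09210 m·K/W
R_calcium silicate = ΣR − ΣR_known = 1.017 − 0.09437 = 0.9226 m·K/W
ln(r₂/r₁)/(2πk) = 0.9226 ⇒ k = 0.3001/(2π·0.9226) = 0.0518 W/m·K

k = 0.0518 W/m·K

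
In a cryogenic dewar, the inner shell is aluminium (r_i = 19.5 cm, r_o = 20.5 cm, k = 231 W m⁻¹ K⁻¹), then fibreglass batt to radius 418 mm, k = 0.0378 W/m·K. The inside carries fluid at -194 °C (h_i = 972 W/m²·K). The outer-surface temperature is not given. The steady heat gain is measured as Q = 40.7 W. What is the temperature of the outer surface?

Sum the resistances:
  R_conv,in = 1/(4πr²h) = 1/(4π·0.195²·972) = 0.002153 K/W
  R_aluminium = (1/0.195 − 1/0.205)/(4πk) = 0.2502/(4π·231) = 8.618×10^-5 K/W
  R_fibreglass batt = (1/0.205 − 1/0.418)/(4πk) = 2.486/(4π·0.0378) = 5.233 K/W
ΣR = 5.235 K/W
ΔT = Q·ΣR = 40.7 × 5.235 = 213.1 K
Heat flows inward, so T_out = T_in + ΔT = -194 + 213.1 = 19.1 °C

T_out = 19.1 °C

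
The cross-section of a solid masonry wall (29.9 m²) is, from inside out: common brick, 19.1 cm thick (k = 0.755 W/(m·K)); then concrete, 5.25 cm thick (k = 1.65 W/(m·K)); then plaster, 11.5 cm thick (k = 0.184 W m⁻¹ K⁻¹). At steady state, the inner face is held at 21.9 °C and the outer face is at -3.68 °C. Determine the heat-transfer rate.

Treat each layer as a resistance in series:
  R_common brick = L/(kA) = 0.191/(0.755·29.9) = 0.008461 K/W
  R_concrete = L/(kA) = 0.0525/(1.65·29.9) = 0.001064 K/W
  R_plaster = L/(kA) = 0.115/(0.184·29.9) = 0.02090 K/W
ΣR = 0.008461 + 0.001064 + 0.02090 = 0.03042 K/W
Q = ΔT/ΣR = (21.9 °C − -3.68 °C)/0.03042 = 841 W

Q = 841 W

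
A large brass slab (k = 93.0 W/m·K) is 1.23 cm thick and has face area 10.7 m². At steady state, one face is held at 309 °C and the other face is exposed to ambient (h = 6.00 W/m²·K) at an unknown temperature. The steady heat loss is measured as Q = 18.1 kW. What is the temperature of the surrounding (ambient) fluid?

T_out = 26.8 °C

Series resistances:
  R_brass = L/(kA) = 0.0123/(93.0·10.7) = 1.236×10^-5 K/W
  R_conv,out = 1/(hA) = 1/(6.00·10.7) = 0.01558 K/W
ΣR = 0.01559 K/W
ΔT = Q·ΣR = 18100 × 0.01559 = 282.2 K
Heat flows outward, so T_out = T_in − ΔT = 309 − 282.2 = 26.8 °C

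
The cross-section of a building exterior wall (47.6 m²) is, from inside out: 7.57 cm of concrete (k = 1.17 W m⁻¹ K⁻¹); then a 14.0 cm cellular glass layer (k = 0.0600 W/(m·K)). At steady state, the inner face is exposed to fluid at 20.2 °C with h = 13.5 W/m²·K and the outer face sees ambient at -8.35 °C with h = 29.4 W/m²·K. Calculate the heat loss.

Series thermal resistances, inner to outer:
  R_conv,in = 1/(hA) = 1/(13.5·47.6) = 0.001556 K/W
  R_concrete = L/(kA) = 0.0757/(1.17·47.6) = 0.001359 K/W
  R_cellular glass = L/(kA) = 0.140/(0.0600·47.6) = 0.04902 K/W
  R_conv,out = 1/(hA) = 1/(29.4·47.6) = 7.146×10^-4 K/W
ΣR = 0.001556 + 0.001359 + 0.04902 + 7.146×10^-4 = 0.05265 K/W
Q = ΔT/ΣR = (20.2 °C − -8.35 °C)/0.05265 = 542 W

Q = 542 W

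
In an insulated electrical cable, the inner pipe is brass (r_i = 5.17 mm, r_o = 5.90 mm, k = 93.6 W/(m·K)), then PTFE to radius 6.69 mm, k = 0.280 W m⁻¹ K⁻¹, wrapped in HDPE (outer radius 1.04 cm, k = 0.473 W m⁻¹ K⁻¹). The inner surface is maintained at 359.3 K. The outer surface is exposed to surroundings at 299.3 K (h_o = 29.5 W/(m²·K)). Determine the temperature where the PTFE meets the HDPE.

T = 353.5 K

Treat each layer as a resistance in series:
  R'_brass = ln(0.00590/0.00517)/(2πk) = 0.1321/(2π·93.6) = 2.246×10^-4 m·K/W
  R'_PTFE = ln(0.00669/0.00590)/(2πk) = 0.1257/(2π·0.280) = 0.07143 m·K/W
  R'_HDPE = ln(0.0104/0.00669)/(2πk) = 0.4412/(2π·0.473) = 0.1485 m·K/W
  R'_conv,out = 1/(2πr h) = 1/(2π·0.0104·29.5) = 0.5188 m·K/W
ΣR = 2.246×10^-4 + 0.07143 + 0.1485 + 0.5188 = 0.7390 m·K/W
Q' = ΔT/ΣR = (359.3 K − 299.3 K)/0.7390 = 81.19 W/m
From the inner boundary to the PTFE/HDPE interface, ΣR_partial = 0.07165 m·K/W.
T_interface = T_in − Q'·ΣR_partial = 359.3 K − (81.19)(0.07165) = 353.5 K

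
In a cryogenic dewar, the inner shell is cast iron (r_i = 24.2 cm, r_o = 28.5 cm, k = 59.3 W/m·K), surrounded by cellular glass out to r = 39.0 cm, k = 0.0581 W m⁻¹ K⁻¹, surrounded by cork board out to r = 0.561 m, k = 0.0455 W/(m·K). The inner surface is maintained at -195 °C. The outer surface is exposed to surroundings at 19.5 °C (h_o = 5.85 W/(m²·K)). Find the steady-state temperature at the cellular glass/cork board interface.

T = -92.3 °C

Treat each layer as a resistance in series:
  R_cast iron = (1/0.242 − 1/0.285)/(4πk) = 0.6235/(4π·59.3) = 8.366×10^-4 K/W
  R_cellular glass = (1/0.285 − 1/0.390)/(4πk) = 0.9447/(4π·0.0581) = 1.294 K/W
  R_cork board = (1/0.390 − 1/0.561)/(4πk) = 0.7816/(4π·0.0455) = 1.367 K/W
  R_conv,out = 1/(4πr²h) = 1/(4π·0.561²·5.85) = 0.04322 K/W
ΣR = 8.366×10^-4 + 1.294 + 1.367 + 0.04322 = 2.705 K/W
Q = ΔT/ΣR = (-195 °C − 19.5 °C)/2.705 = -79.30 W
From the inner boundary to the cellular glass/cork board interface, ΣR_partial = 1.295 K/W.
T_interface = T_in − Q·ΣR_partial = -195 °C − (-79.30)(1.295) = -92.3 °C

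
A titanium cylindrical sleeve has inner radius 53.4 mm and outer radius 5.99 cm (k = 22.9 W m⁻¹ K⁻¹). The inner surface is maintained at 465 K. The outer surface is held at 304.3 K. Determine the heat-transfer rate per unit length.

Q' = 201 kW/m

Q' = 2πk·ΔT/ln(r₂/r₁) = 2π × 22.9 × 160.7 / ln(0.0599/0.0534) = 2.01×10^5 W/m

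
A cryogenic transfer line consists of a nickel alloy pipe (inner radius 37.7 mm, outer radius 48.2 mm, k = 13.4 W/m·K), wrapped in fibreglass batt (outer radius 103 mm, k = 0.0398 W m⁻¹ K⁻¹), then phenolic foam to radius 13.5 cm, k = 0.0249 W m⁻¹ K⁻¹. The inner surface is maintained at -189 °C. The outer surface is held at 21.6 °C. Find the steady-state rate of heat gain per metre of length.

Q' = 44.2 W/m

Resistance network (inner→outer):
  R'_nickel alloy = ln(0.0482/0.0377)/(2πk) = 0.2457/(2π·13.4) = 0.002918 m·K/W
  R'_fibreglass batt = ln(0.103/0.0482)/(2πk) = 0.7594/(2π·0.0398) = 3.037 m·K/W
  R'_phenolic foam = ln(0.135/0.103)/(2πk) = 0.2705/(2π·0.0249) = 1.729 m·K/W
ΣR = 0.002918 + 3.037 + 1.729 = 4.769 m·K/W
Q' = ΔT/ΣR = (-189 °C − 21.6 °C)/4.769 = -44.2 W/m
(Negative Q' ⇒ heat flows inward; heat gain = 44.2 W/m.)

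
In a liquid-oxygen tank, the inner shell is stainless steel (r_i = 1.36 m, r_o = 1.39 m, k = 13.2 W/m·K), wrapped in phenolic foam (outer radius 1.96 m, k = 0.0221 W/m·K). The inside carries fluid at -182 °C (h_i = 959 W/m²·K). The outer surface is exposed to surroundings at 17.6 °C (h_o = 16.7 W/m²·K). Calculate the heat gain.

Treat each layer as a resistance in series:
  R_conv,in = 1/(4πr²h) = 1/(4π·1.36²·959) = 4.486×10^-5 K/W
  R_stainless steel = (1/1.36 − 1/1.39)/(4πk) = 0.01587/(4π·13.2) = 9.567×10^-5 K/W
  R_phenolic foam = (1/1.39 − 1/1.96)/(4πk) = 0.2092/(4π·0.0221) = 0.7534 K/W
  R_conv,out = 1/(4πr²h) = 1/(4π·1.96²·16.7) = 0.001240 K/W
ΣR = 4.486×10^-5 + 9.567×10^-5 + 0.7534 + 0.001240 = 0.7548 K/W
Q = ΔT/ΣR = (-182 °C − 17.6 °C)/0.7548 = -264 W
(Negative Q ⇒ heat flows inward; heat gain = 264 W.)

Q = 264 W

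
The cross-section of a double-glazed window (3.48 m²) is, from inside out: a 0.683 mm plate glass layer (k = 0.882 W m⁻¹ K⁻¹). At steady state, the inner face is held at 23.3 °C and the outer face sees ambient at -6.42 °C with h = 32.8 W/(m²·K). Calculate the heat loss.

Q = 3310 W

Treat each layer as a resistance in series:
  R_plate glass = L/(kA) = 6.83×10^-4/(0.882·3.48) = 2.225×10^-4 K/W
  R_conv,out = 1/(hA) = 1/(32.8·3.48) = 0.008761 K/W
ΣR = 2.225×10^-4 + 0.008761 = 0.008984 K/W
Q = ΔT/ΣR = (23.3 °C − -6.42 °C)/0.008984 = 3310 W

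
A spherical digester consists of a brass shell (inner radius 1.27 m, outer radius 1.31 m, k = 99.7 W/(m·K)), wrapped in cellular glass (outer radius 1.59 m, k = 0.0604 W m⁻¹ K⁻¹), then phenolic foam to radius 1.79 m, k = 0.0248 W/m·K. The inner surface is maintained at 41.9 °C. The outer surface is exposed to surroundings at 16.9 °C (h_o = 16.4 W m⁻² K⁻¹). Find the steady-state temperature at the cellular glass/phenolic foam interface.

Treat each layer as a resistance in series:
  R_brass = (1/1.27 − 1/1.31)/(4πk) = 0.02404/(4π·99.7) = 1.919×10^-5 K/W
  R_cellular glass = (1/1.31 − 1/1.59)/(4πk) = 0.1344/(4π·0.0604) = 0.1771 K/W
  R_phenolic foam = (1/1.59 − 1/1.79)/(4πk) = 0.07027/(4π·0.0248) = 0.2255 K/W
  R_conv,out = 1/(4πr²h) = 1/(4π·1.79²·16.4) = 0.001514 K/W
ΣR = 1.919×10^-5 + 0.1771 + 0.2255 + 0.001514 = 0.4041 K/W
Q = ΔT/ΣR = (41.9 °C − 16.9 °C)/0.4041 = 61.87 W
From the inner boundary to the cellular glass/phenolic foam interface, ΣR_partial = 0.1771 K/W.
T_interface = T_in − Q·ΣR_partial = 41.9 °C − (61.87)(0.1771) = 30.9 °C

T = 30.9 °C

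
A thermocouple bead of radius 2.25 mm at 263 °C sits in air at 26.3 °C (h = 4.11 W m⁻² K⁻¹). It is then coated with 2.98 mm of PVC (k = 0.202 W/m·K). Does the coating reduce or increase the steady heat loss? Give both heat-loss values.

increases: 0.0619 → 0.293 W

Critical radius for a sphere: r_cr = 2k/h = 0.0983 m = 9.83 cm.
Outer radius after coating: r₂ = 0.00225 + 0.00298 = 0.00523 m.
Since r₁ < r_cr and r₂ ≤ r_cr, the coating moves toward the maximum at r_cr — heat loss rises.
Bare: R = 1/(4πr₁²h) = 3825 K/W; Q = 236.7/3825 = 0.0619 W.
Coated: R = R_cond + R_conv = 807.6 K/W; Q = 236.7/807.6 = 0.293 W.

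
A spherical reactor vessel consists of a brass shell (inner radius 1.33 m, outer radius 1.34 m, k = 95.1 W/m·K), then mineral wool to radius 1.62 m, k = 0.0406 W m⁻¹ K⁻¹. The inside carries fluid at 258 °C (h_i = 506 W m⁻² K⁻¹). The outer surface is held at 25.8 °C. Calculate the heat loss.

Q = 918 W

Resistance network (inner→outer):
  R_conv,in = 1/(4πr²h) = 1/(4π·1.33²·506) = 8.891×10^-5 K/W
  R_brass = (1/1.33 − 1/1.34)/(4πk) = 0.005611/(4π·95.1) = 4.695×10^-6 K/W
  R_mineral wool = (1/1.34 − 1/1.62)/(4πk) = 0.1290/(4π·0.0406) = 0.2528 K/W
ΣR = 8.891×10^-5 + 4.695×10^-6 + 0.2528 = 0.2529 K/W
Q = ΔT/ΣR = (258 °C − 25.8 °C)/0.2529 = 918 W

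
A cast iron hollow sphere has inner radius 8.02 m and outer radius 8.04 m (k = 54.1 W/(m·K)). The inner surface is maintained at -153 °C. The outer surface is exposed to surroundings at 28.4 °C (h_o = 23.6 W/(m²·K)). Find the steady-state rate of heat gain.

Q = 3450 kW

Treat each layer as a resistance in series:
  R_cast iron = (1/8.02 − 1/8.04)/(4πk) = 3.102×10^-4/(4π·54.1) = 4.562×10^-7 K/W
  R_conv,out = 1/(4πr²h) = 1/(4π·8.04²·23.6) = 5.216×10^-5 K/W
ΣR = 4.562×10^-7 + 5.216×10^-5 = 5.262×10^-5 K/W
Q = ΔT/ΣR = (-153 °C − 28.4 °C)/5.262×10^-5 = -3.45×10^6 W
(Negative Q ⇒ heat flows inward; heat gain = 3.45×10^6 W.)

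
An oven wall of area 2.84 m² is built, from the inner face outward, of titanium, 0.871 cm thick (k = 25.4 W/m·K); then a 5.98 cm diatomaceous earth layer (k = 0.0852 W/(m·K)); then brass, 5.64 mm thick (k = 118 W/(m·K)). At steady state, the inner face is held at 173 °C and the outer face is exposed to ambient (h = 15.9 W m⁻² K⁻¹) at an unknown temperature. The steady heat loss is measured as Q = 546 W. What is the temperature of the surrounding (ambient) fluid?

T_out = 25.9 °C

Sum the resistances:
  R_titanium = L/(kA) = 0.00871/(25.4·2.84) = 1.207×10^-4 K/W
  R_diatomaceous earth = L/(kA) = 0.0598/(0.0852·2.84) = 0.2471 K/W
  R_brass = L/(kA) = 0.00564/(118·2.84) = 1.683×10^-5 K/W
  R_conv,out = 1/(hA) = 1/(15.9·2.84) = 0.02215 K/W
ΣR = 0.2694 K/W
ΔT = Q·ΣR = 546 × 0.2694 = 147.1 K
Heat flows outward, so T_out = T_in − ΔT = 173 − 147.1 = 25.9 °C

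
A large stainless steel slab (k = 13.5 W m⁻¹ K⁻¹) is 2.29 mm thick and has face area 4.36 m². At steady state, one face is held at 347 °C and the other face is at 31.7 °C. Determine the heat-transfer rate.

Q = kA·ΔT/L = 13.5 × 4.36 × |347 °C − 31.7 °C| / 0.00229 = 8.10×10^6 W

Q = 8100 kW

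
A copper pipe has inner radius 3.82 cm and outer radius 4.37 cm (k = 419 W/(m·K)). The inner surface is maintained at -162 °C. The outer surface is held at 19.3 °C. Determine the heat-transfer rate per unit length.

Q' = 3550 kW/m

Q' = 2πk·ΔT/ln(r₂/r₁) = 2π × 419 × 181.3 / ln(0.0437/0.0382) = 3.55×10^6 W/m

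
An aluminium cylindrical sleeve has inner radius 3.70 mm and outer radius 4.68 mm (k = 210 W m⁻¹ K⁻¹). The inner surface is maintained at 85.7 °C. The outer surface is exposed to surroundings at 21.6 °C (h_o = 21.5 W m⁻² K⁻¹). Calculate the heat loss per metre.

Q' = 40.5 W/m

Treat each layer as a resistance in series:
  R'_aluminium = ln(0.00468/0.00370)/(2πk) = 0.2350/(2π·210) = 1.781×10^-4 m·K/W
  R'_conv,out = 1/(2πr h) = 1/(2π·0.00468·21.5) = 1.582 m·K/W
ΣR = 1.781×10^-4 + 1.582 = 1.582 m·K/W
Q' = ΔT/ΣR = (85.7 °C − 21.6 °C)/1.582 = 40.5 W/m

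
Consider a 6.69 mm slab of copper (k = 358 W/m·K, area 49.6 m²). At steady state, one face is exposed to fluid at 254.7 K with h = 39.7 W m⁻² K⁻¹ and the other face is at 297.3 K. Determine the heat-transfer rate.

Resistance network (inner→outer):
  R_conv,in = 1/(hA) = 1/(39.7·49.6) = 5.078×10^-4 K/W
  R_copper = L/(kA) = 0.00669/(358·49.6) = 3.768×10^-7 K/W
ΣR = 5.078×10^-4 + 3.768×10^-7 = 5.082×10^-4 K/W
Q = ΔT/ΣR = (254.7 K − 297.3 K)/5.082×10^-4 = -83800 W
(Negative Q ⇒ heat flows inward; heat gain = 83800 W.)

Q = 83.8 kW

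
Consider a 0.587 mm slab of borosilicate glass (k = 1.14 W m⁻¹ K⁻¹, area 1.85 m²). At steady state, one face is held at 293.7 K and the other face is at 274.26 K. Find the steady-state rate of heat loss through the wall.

Q = kA·ΔT/L = 1.14 × 1.85 × |293.7 K − 274.26 K| / 5.87×10^-4 = 69800 W

Q = 69.8 kW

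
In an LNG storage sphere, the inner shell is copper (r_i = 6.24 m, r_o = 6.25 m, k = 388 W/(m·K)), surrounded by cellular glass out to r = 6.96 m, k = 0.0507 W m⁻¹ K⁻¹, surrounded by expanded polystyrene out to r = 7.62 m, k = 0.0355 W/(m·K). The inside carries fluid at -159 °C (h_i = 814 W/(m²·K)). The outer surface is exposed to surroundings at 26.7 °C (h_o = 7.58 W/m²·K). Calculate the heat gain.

Q = 3.46 kW

Treat each layer as a resistance in series:
  R_conv,in = 1/(4πr²h) = 1/(4π·6.24²·814) = 2.511×10^-6 K/W
  R_copper = (1/6.24 − 1/6.25)/(4πk) = 2.564×10^-4/(4π·388) = 5.259×10^-8 K/W
  R_cellular glass = (1/6.25 − 1/6.96)/(4πk) = 0.01632/(4π·0.0507) = 0.02562 K/W
  R_expanded polystyrene = (1/6.96 − 1/7.62)/(4πk) = 0.01244/(4π·0.0355) = 0.02790 K/W
  R_conv,out = 1/(4πr²h) = 1/(4π·7.62²·7.58) = 1.808×10^-4 K/W
ΣR = 2.511×10^-6 + 5.259×10^-8 + 0.02562 + 0.02790 + 1.808×10^-4 = 0.05370 K/W
Q = ΔT/ΣR = (-159 °C − 26.7 °C)/0.05370 = -3460 W
(Negative Q ⇒ heat flows inward; heat gain = 3460 W.)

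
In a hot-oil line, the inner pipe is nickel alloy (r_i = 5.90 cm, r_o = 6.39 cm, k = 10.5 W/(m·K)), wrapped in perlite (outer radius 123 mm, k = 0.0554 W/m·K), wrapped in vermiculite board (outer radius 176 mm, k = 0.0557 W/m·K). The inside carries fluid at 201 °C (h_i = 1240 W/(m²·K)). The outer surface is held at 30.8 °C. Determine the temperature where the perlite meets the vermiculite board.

Series thermal resistances, inner to outer:
  R'_conv,in = 1/(2πr h) = 1/(2π·0.0590·1240) = 0.002175 m·K/W
  R'_nickel alloy = ln(0.0639/0.0590)/(2πk) = 0.07978/(2π·10.5) = 0.001209 m·K/W
  R'_perlite = ln(0.123/0.0639)/(2πk) = 0.6549/(2π·0.0554) = 1.881 m·K/W
  R'_vermiculite board = ln(0.176/0.123)/(2πk) = 0.3583/(2π·0.0557) = 1.024 m·K/W
ΣR = 0.002175 + 0.001209 + 1.881 + 1.024 = 2.908 m·K/W
Q' = ΔT/ΣR = (201 °C − 30.8 °C)/2.908 = 58.53 W/m
From the inner boundary to the perlite/vermiculite board interface, ΣR_partial = 1.884 m·K/W.
T_interface = T_in − Q'·ΣR_partial = 201 °C − (58.53)(1.884) = 90.7 °C

T = 90.7 °C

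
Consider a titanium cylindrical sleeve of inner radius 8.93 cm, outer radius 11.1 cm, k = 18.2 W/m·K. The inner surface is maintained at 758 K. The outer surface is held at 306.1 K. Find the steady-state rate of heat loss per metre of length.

Q' = 2.38×10^5 W/m

Q' = 2πk·ΔT/ln(r₂/r₁) = 2π × 18.2 × 451.9 / ln(0.111/0.0893) = 2.38×10^5 W/m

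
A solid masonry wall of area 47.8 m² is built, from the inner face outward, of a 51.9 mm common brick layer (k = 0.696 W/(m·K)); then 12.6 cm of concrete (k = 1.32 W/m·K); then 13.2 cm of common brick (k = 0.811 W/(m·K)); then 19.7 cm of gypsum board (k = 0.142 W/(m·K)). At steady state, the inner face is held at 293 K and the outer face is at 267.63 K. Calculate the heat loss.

Series thermal resistances, inner to outer:
  R_common brick = L/(kA) = 0.0519/(0.696·47.8) = 0.001560 K/W
  R_concrete = L/(kA) = 0.126/(1.32·47.8) = 0.001997 K/W
  R_common brick = L/(kA) = 0.132/(0.811·47.8) = 0.003405 K/W
  R_gypsum board = L/(kA) = 0.197/(0.142·47.8) = 0.02902 K/W
ΣR = 0.001560 + 0.001997 + 0.003405 + 0.02902 = 0.03598 K/W
Q = ΔT/ΣR = (293 K − 267.63 K)/0.03598 = 705 W

Q = 705 W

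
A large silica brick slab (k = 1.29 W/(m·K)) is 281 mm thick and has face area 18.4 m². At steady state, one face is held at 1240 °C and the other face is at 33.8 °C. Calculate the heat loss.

Q = kA·ΔT/L = 1.29 × 18.4 × |1240 °C − 33.8 °C| / 0.281 = 1.02×10^5 W

Q = 1.02×10^5 W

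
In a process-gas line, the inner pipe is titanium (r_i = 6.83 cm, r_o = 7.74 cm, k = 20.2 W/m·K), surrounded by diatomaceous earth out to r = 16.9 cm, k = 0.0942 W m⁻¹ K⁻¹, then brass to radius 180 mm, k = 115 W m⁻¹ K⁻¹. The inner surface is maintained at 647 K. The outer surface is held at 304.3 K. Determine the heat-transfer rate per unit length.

Q' = 260 W/m

Resistance network (inner→outer):
  R'_titanium = ln(0.0774/0.0683)/(2πk) = 0.1251/(2π·20.2) = 9.855×10^-4 m·K/W
  R'_diatomaceous earth = ln(0.169/0.0774)/(2πk) = 0.7809/(2π·0.0942) = 1.319 m·K/W
  R'_brass = ln(0.180/0.169)/(2πk) = 0.06306/(2π·115) = 8.727×10^-5 m·K/W
ΣR = 9.855×10^-4 + 1.319 + 8.727×10^-5 = 1.320 m·K/W
Q' = ΔT/ΣR = (647 K − 304.3 K)/1.320 = 260 W/m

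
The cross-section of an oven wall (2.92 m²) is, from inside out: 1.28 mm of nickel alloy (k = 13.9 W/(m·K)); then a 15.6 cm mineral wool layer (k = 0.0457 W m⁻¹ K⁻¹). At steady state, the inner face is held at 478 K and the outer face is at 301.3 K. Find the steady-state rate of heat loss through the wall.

Q = 151 W

Resistance network (inner→outer):
  R_nickel alloy = L/(kA) = 0.00128/(13.9·2.92) = 3.154×10^-5 K/W
  R_mineral wool = L/(kA) = 0.156/(0.0457·2.92) = 1.169 K/W
ΣR = 3.154×10^-5 + 1.169 = 1.169 K/W
Q = ΔT/ΣR = (478 K − 301.3 K)/1.169 = 151 W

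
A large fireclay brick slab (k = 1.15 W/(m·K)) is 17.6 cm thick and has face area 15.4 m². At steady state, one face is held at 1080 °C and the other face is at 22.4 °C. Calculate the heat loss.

Q = 106 kW

Q = kA·ΔT/L = 1.15 × 15.4 × |1080 °C − 22.4 °C| / 0.176 = 1.06×10^5 W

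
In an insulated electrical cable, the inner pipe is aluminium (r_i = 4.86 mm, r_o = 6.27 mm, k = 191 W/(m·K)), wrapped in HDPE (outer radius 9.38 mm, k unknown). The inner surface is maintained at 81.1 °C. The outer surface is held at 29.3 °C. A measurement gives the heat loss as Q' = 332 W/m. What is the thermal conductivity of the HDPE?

ΣR = ΔT/Q' = |81.1 − 29.3|/332 = 0.1560 m·K/W
Known resistances:
  R'_aluminium = ln(0.00627/0.00486)/(2πk) = 0.2547/(2π·191) = 2.123×10^-4 m·K/W
R_HDPE = ΣR − ΣR_known = 0.1560 − 2.123×10^-4 = 0.1558 m·K/W
ln(r₂/r₁)/(2πk) = 0.1558 ⇒ k = 0.4028/(2π·0.1558) = 0.411 W/m·K

k = 0.411 W/m·K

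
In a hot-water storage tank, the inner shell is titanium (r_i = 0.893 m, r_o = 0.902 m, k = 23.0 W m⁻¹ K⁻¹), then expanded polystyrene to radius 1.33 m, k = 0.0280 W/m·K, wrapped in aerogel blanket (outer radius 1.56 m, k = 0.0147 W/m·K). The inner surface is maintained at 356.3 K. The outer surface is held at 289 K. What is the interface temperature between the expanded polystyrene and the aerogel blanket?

Series thermal resistances, inner to outer:
  R_titanium = (1/0.893 − 1/0.902)/(4πk) = 0.01117/(4π·23.0) = 3.866×10^-5 K/W
  R_expanded polystyrene = (1/0.902 − 1/1.33)/(4πk) = 0.3568/(4π·0.0280) = 1.014 K/W
  R_aerogel blanket = (1/1.33 − 1/1.56)/(4πk) = 0.1109/(4π·0.0147) = 0.6001 K/W
ΣR = 3.866×10^-5 + 1.014 + 0.6001 = 1.614 K/W
Q = ΔT/ΣR = (356.3 K − 289 K)/1.614 = 41.70 W
From the inner boundary to the expanded polystyrene/aerogel blanket interface, ΣR_partial = 1.014 K/W.
T_interface = T_in − Q·ΣR_partial = 356.3 K − (41.70)(1.014) = 314.0 K

T = 314.0 K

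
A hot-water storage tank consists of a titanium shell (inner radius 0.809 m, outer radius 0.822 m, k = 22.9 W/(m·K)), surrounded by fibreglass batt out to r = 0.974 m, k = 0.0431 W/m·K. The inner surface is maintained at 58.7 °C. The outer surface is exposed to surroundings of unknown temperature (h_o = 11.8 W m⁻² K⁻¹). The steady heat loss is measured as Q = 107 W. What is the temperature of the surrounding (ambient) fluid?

Series resistances:
  R_titanium = (1/0.809 − 1/0.822)/(4πk) = 0.01955/(4π·22.9) = 6.793×10^-5 K/W
  R_fibreglass batt = (1/0.822 − 1/0.974)/(4πk) = 0.1899/(4π·0.0431) = 0.3505 K/W
  R_conv,out = 1/(4πr²h) = 1/(4π·0.974²·11.8) = 0.007109 K/W
ΣR = 0.3577 K/W
ΔT = Q·ΣR = 107 × 0.3577 = 38.27 K
Heat flows outward, so T_out = T_in − ΔT = 58.7 − 38.27 = 20.4 °C

T_out = 20.4 °C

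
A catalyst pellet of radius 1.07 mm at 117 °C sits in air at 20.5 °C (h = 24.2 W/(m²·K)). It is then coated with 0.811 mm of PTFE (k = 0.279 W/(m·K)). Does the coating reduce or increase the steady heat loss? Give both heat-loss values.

Critical radius for a sphere: r_cr = 2k/h = 0.0231 m = 2.31 cm.
Outer radius after coating: r₂ = 0.00107 + 8.11×10^-4 = 0.001881 m.
Since r₁ < r_cr and r₂ ≤ r_cr, the coating moves toward the maximum at r_cr — heat loss rises.
Bare: R = 1/(4πr₁²h) = 2872 K/W; Q = 96.5/2872 = 0.0336 W.
Coated: R = R_cond + R_conv = 1044 K/W; Q = 96.5/1044 = 0.0924 W.

increases: 0.0336 → 0.0924 W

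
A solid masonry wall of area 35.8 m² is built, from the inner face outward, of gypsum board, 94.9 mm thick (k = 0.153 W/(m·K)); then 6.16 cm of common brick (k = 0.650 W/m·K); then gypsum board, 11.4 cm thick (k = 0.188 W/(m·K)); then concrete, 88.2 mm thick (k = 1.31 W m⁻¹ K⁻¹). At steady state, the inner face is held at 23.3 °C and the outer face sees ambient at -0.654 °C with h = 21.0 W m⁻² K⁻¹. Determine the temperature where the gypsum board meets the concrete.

T = 1.26 °C

Treat each layer as a resistance in series:
  R_gypsum board = L/(kA) = 0.0949/(0.153·35.8) = 0.01733 K/W
  R_common brick = L/(kA) = 0.0616/(0.650·35.8) = 0.002647 K/W
  R_gypsum board = L/(kA) = 0.114/(0.188·35.8) = 0.01694 K/W
  R_concrete = L/(kA) = 0.0882/(1.31·35.8) = 0.001881 K/W
  R_conv,out = 1/(hA) = 1/(21.0·35.8) = 0.001330 K/W
ΣR = 0.01733 + 0.002647 + 0.01694 + 0.001881 + 0.001330 = 0.04013 K/W
Q = ΔT/ΣR = (23.3 °C − -0.654 °C)/0.04013 = 596.9 W
From the inner boundary to the gypsum board/concrete interface, ΣR_partial = 0.03692 K/W.
T_interface = T_in − Q·ΣR_partial = 23.3 °C − (596.9)(0.03692) = 1.26 °C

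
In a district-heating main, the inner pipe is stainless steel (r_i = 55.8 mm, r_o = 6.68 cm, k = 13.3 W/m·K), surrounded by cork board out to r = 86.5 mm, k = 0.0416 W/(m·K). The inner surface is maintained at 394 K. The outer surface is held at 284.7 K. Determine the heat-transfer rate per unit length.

Q' = 110 W/m

Series thermal resistances, inner to outer:
  R'_stainless steel = ln(0.0668/0.0558)/(2πk) = 0.1799/(2π·13.3) = 0.002153 m·K/W
  R'_cork board = ln(0.0865/0.0668)/(2πk) = 0.2584/(2π·0.0416) = 0.9888 m·K/W
ΣR = 0.002153 + 0.9888 = 0.9910 m·K/W
Q' = ΔT/ΣR = (394 K − 284.7 K)/0.9910 = 110 W/m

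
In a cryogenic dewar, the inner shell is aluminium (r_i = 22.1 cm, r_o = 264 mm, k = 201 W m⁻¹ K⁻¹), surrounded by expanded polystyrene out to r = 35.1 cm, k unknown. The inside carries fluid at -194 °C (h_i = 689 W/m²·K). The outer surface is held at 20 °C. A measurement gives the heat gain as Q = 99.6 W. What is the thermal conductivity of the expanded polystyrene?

ΣR = ΔT/Q = |-194 − 20|/99.6 = 2.149 K/W
Known resistances:
  R_conv,in = 1/(4πr²h) = 1/(4π·0.221²·689) = 0.002365 K/W
  R_aluminium = (1/0.221 − 1/0.264)/(4πk) = 0.7370/(4π·201) = 2.918×10^-4 K/W
R_expanded polystyrene = ΣR − ΣR_known = 2.149 − 0.002657 = 2.146 K/W
(1/r₁−1/r₂)/(4πk) = 2.146 ⇒ k = 0.9389/(4π·2.146) = 0.0348 W/m·K

k = 0.0348 W/m·K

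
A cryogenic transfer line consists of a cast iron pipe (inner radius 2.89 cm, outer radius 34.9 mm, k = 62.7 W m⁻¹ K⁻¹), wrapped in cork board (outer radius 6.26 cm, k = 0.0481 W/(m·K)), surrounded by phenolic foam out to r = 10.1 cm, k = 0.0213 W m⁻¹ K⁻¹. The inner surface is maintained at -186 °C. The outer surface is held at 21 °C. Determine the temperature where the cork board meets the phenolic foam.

T = -113 °C

Resistance network (inner→outer):
  R'_cast iron = ln(0.0349/0.0289)/(2πk) = 0.1886/(2π·62.7) = 4.788×10^-4 m·K/W
  R'_cork board = ln(0.0626/0.0349)/(2πk) = 0.5843/(2π·0.0481) = 1.933 m·K/W
  R'_phenolic foam = ln(0.101/0.0626)/(2πk) = 0.4784/(2π·0.0213) = 3.574 m·K/W
ΣR = 4.788×10^-4 + 1.933 + 3.574 = 5.507 m·K/W
Q' = ΔT/ΣR = (-186 °C − 21 °C)/5.507 = -37.59 W/m
From the inner boundary to the cork board/phenolic foam interface, ΣR_partial = 1.933 m·K/W.
T_interface = T_in − Q'·ΣR_partial = -186 °C − (-37.59)(1.933) = -113 °C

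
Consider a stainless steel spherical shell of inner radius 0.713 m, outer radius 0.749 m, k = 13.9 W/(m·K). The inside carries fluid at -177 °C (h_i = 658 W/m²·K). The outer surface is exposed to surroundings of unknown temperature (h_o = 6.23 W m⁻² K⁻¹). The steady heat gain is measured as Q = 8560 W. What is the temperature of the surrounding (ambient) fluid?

T_out = 23.2 °C

Sum the resistances:
  R_conv,in = 1/(4πr²h) = 1/(4π·0.713²·658) = 2.379×10^-4 K/W
  R_stainless steel = (1/0.713 − 1/0.749)/(4πk) = 0.06741/(4π·13.9) = 3.859×10^-4 K/W
  R_conv,out = 1/(4πr²h) = 1/(4π·0.749²·6.23) = 0.02277 K/W
ΣR = 0.02339 K/W
ΔT = Q·ΣR = 8560 × 0.02339 = 200.2 K
Heat flows inward, so T_out = T_in + ΔT = -177 + 200.2 = 23.2 °C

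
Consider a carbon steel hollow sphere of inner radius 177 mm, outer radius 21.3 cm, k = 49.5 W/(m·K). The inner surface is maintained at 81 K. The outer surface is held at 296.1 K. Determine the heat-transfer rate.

Q = 4πk·ΔT/(1/r₁ − 1/r₂) = 4π × 49.5 × 215.1 / (1/0.177 − 1/0.213) = 1.40×10^5 W

Q = 140 kW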